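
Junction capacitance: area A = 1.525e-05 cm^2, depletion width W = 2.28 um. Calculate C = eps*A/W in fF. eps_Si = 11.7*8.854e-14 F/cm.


Step 1: eps_Si = 11.7 * 8.854e-14 = 1.035918e-12 F/cm
Step 2: W in cm = 2.28 * 1e-4 = 2.28e-04 cm
Step 3: C = 1.035918e-12 * 1.525e-05 / 2.28e-04 = 6.928837e-14 F
Step 4: C = 69.29 fF

69.29


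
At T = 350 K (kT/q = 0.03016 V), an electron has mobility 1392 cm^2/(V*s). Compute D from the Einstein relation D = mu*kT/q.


Step 1: D = mu * (kT/q)
Step 2: D = 1392 * 0.03016
Step 3: D = 41.98 cm^2/s

41.98


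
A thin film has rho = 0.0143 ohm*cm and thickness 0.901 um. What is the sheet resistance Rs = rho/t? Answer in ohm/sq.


Step 1: Convert thickness to cm: t = 0.901 um = 9.0100e-05 cm
Step 2: Rs = rho / t = 0.0143 / 9.0100e-05
Step 3: Rs = 158.7 ohm/sq

158.7


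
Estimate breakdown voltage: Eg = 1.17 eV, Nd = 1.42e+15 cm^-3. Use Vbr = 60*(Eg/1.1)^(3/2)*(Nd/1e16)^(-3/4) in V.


Step 1: Eg/1.1 = 1.17/1.1 = 1.063636
Step 2: (Eg/1.1)^1.5 = 1.063636^1.5 = 1.096957
Step 3: (Nd/1e16)^(-0.75) = (0.142)^(-0.75) = 4.322985
Step 4: Vbr = 60 * 1.096957 * 4.322985 = 284.5 V

284.5


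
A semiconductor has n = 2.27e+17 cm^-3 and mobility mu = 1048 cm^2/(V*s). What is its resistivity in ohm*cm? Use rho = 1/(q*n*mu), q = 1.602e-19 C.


Step 1: sigma = q * n * mu = 1.602e-19 * 2.27e+17 * 1048 = 3.81109e+01 S/cm
Step 2: rho = 1 / sigma = 1 / 3.81109e+01 = 0.02624 ohm*cm

0.02624


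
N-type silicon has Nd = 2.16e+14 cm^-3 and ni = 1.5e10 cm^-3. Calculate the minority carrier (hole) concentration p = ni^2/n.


Step 1: Since Nd >> ni, n ≈ Nd = 2.16e+14 cm^-3
Step 2: p = ni^2 / n = (1.5e10)^2 / 2.16e+14
Step 3: p = 2.25e20 / 2.16e+14 = 1.04e+06 cm^-3

1.04e+06


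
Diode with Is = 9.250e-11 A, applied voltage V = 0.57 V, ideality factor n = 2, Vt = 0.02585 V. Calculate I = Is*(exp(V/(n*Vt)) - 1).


Step 1: V/(n*Vt) = 0.57/(2*0.02585) = 11.0251
Step 2: exp(11.0251) = 6.1396e+04
Step 3: I = 9.250e-11 * (6.1396e+04 - 1) = 5.68e-06 A

5.68e-06


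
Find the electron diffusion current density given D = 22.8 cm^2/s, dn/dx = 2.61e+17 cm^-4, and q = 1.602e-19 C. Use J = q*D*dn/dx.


Step 1: J = q * D * (dn/dx)
Step 2: J = 1.602e-19 * 22.8 * 2.61e+17
Step 3: J = 9.53e-01 A/cm^2

9.53e-01


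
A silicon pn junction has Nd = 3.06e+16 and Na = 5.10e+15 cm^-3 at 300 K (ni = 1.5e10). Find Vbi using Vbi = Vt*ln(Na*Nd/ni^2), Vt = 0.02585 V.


Step 1: Compute Na*Nd/ni^2 = 5.10e+15 * 3.06e+16 / (1.5e10)^2 = 6.9360e+11
Step 2: ln(6.9360e+11) = 27.2652
Step 3: Vbi = 0.02585 * 27.2652 = 0.705 V

0.705


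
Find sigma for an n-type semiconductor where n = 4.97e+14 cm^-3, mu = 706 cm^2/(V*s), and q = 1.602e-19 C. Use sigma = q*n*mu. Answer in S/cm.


Step 1: sigma = q * n * mu
Step 2: sigma = 1.602e-19 * 4.97e+14 * 706
Step 3: sigma = 5.621e-02 S/cm

5.621e-02


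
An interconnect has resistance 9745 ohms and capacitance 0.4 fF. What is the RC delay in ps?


Step 1: tau = R * C
Step 2: tau = 9745 * 0.4 fF = 9745 * 4.0e-16 F
Step 3: tau = 3.898e-12 s = 3.898 ps

3.898


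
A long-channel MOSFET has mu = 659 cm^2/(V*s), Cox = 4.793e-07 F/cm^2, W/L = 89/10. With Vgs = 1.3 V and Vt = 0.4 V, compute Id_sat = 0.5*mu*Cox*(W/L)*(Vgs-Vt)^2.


Step 1: Overdrive voltage Vov = Vgs - Vt = 1.3 - 0.4 = 0.9 V
Step 2: W/L = 89/10 = 8.9
Step 3: Id = 0.5 * 659 * 4.793e-07 * 8.9 * 0.9^2
Step 4: Id = 1.14e-03 A

1.14e-03


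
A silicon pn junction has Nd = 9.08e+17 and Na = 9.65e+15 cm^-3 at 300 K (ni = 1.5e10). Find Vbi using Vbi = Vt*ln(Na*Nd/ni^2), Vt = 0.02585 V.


Step 1: Compute Na*Nd/ni^2 = 9.65e+15 * 9.08e+17 / (1.5e10)^2 = 3.8943e+13
Step 2: ln(3.8943e+13) = 31.2931
Step 3: Vbi = 0.02585 * 31.2931 = 0.809 V

0.809


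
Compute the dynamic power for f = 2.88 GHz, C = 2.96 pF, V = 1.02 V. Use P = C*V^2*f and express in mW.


Step 1: V^2 = 1.02^2 = 1.0404 V^2
Step 2: P = C*V^2*f = 2.96e-12 F * 1.0404 * 2.88e9 Hz
Step 3: P = 8.86920192e-03 W
Step 4: P = 8.869 mW

8.869


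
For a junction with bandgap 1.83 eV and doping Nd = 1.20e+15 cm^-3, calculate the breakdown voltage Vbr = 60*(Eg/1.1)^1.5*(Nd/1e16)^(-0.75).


Step 1: Eg/1.1 = 1.83/1.1 = 1.663636
Step 2: (Eg/1.1)^1.5 = 1.663636^1.5 = 2.145791
Step 3: (Nd/1e16)^(-0.75) = (0.12)^(-0.75) = 4.904718
Step 4: Vbr = 60 * 2.145791 * 4.904718 = 631.5 V

631.5


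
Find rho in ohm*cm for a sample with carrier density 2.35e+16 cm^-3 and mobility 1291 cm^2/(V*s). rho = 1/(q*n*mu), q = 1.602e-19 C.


Step 1: sigma = q * n * mu = 1.602e-19 * 2.35e+16 * 1291 = 4.86023e+00 S/cm
Step 2: rho = 1 / sigma = 1 / 4.86023e+00 = 0.2058 ohm*cm

0.2058


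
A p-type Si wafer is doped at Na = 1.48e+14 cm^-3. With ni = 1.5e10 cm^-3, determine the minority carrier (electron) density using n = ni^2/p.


Step 1: Majority hole concentration p ≈ Na = 1.48e+14 cm^-3
Step 2: n = ni^2 / Na = (1.5e10)^2 / 1.48e+14
Step 3: n = 1.52e+06 cm^-3

1.52e+06


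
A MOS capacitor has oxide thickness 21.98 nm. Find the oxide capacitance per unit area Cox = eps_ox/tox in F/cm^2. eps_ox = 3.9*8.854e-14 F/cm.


Step 1: eps_ox = 3.9 * 8.854e-14 = 3.45306e-13 F/cm
Step 2: tox in cm = 21.98 nm * 1e-7 = 2.1980e-06 cm
Step 3: Cox = 3.45306e-13 / 2.1980e-06 = 1.57e-07 F/cm^2

1.57e-07


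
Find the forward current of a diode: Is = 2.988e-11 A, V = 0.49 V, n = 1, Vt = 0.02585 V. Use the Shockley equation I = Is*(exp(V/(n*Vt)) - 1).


Step 1: V/(n*Vt) = 0.49/(1*0.02585) = 18.9555
Step 2: exp(18.9555) = 1.7071e+08
Step 3: I = 2.988e-11 * (1.7071e+08 - 1) = 5.10e-03 A

5.10e-03


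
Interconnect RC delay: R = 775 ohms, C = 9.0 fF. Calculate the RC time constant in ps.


Step 1: tau = R * C
Step 2: tau = 775 * 9.0 fF = 775 * 9.0e-15 F
Step 3: tau = 6.975e-12 s = 6.975 ps

6.975


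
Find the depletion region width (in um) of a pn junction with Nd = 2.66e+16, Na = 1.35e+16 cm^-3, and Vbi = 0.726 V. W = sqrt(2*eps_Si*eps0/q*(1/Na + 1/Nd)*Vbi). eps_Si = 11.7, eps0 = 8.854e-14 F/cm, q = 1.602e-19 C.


Step 1: 1/Na + 1/Nd = 1/1.35e+16 + 1/2.66e+16 = 1.11668e-16
Step 2: 2*eps*eps0/q = 2*11.7*8.854e-14/1.602e-19 = 1.293281e+07
Step 3: W^2 = 1.293281e+07 * 1.11668e-16 * 0.726 = 1.04848e-09
Step 4: W = sqrt(1.04848e-09) = 3.238e-05 cm = 0.3238 um

0.3238


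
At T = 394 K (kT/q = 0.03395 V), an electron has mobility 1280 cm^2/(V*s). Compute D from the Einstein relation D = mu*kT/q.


Step 1: D = mu * (kT/q)
Step 2: D = 1280 * 0.03395
Step 3: D = 43.46 cm^2/s

43.46


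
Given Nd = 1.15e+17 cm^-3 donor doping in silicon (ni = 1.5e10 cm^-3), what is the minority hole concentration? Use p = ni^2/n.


Step 1: Since Nd >> ni, n ≈ Nd = 1.15e+17 cm^-3
Step 2: p = ni^2 / n = (1.5e10)^2 / 1.15e+17
Step 3: p = 2.25e20 / 1.15e+17 = 1.96e+03 cm^-3

1.96e+03


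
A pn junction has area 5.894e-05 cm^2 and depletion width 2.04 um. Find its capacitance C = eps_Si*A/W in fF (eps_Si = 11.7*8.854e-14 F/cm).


Step 1: eps_Si = 11.7 * 8.854e-14 = 1.035918e-12 F/cm
Step 2: W in cm = 2.04 * 1e-4 = 2.04e-04 cm
Step 3: C = 1.035918e-12 * 5.894e-05 / 2.04e-04 = 2.992991e-13 F
Step 4: C = 299.3 fF

299.3


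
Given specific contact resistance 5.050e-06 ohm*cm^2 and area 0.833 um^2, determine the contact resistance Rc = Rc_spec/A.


Step 1: Convert area to cm^2: 0.833 um^2 = 8.3300e-09 cm^2
Step 2: Rc = Rc_spec / A = 5.050e-06 / 8.3300e-09
Step 3: Rc = 6.06e+02 ohms

6.06e+02


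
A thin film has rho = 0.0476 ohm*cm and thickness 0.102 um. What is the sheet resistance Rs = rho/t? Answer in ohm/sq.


Step 1: Convert thickness to cm: t = 0.102 um = 1.0200e-05 cm
Step 2: Rs = rho / t = 0.0476 / 1.0200e-05
Step 3: Rs = 4666.7 ohm/sq

4666.7


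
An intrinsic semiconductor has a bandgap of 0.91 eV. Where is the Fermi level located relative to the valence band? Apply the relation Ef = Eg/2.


Step 1: For an intrinsic semiconductor, the Fermi level sits at midgap.
Step 2: Ef = Eg / 2 = 0.91 / 2 = 0.455 eV

0.455


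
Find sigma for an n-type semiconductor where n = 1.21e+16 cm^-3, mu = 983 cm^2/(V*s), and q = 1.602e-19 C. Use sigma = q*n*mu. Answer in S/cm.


Step 1: sigma = q * n * mu
Step 2: sigma = 1.602e-19 * 1.21e+16 * 983
Step 3: sigma = 1.905e+00 S/cm

1.905e+00


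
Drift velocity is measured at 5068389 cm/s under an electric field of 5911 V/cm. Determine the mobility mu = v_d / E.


Step 1: mu = v_d / E
Step 2: mu = 5068389 / 5911
Step 3: mu = 857.45 cm^2/(V*s)

857.45


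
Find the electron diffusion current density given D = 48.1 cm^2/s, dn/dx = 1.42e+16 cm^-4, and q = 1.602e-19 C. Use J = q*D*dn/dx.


Step 1: J = q * D * (dn/dx)
Step 2: J = 1.602e-19 * 48.1 * 1.42e+16
Step 3: J = 1.09e-01 A/cm^2

1.09e-01


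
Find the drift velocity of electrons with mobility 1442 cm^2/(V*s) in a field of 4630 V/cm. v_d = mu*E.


Step 1: v_d = mu * E
Step 2: v_d = 1442 * 4630 = 6676460
Step 3: v_d = 6.68e+06 cm/s

6.68e+06


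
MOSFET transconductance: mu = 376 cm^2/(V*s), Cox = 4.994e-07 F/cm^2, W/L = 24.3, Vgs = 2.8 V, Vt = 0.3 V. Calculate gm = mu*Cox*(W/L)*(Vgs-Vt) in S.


Step 1: Vov = Vgs - Vt = 2.8 - 0.3 = 2.5 V
Step 2: gm = mu * Cox * (W/L) * Vov
Step 3: gm = 376 * 4.994e-07 * 24.3 * 2.5 = 1.14e-02 S

1.14e-02


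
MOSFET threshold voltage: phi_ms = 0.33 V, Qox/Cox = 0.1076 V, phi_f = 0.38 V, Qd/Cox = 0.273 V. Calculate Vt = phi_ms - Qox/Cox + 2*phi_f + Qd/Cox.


Step 1: Vt = phi_ms - Qox/Cox + 2*phi_f + Qd/Cox
Step 2: Vt = 0.33 - 0.1076 + 2*0.38 + 0.273
Step 3: Vt = 0.33 - 0.1076 + 0.76 + 0.273
Step 4: Vt = 1.2554 V

1.2554


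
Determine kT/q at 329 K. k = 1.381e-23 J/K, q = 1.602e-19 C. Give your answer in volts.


Step 1: kT = 1.381e-23 * 329 = 4.54349e-21 J
Step 2: Vt = kT/q = 4.54349e-21 / 1.602e-19
Step 3: Vt = 0.02836 V

0.02836


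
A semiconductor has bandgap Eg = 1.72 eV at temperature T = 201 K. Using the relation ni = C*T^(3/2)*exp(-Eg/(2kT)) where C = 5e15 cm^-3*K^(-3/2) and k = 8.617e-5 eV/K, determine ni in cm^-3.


Step 1: Compute kT = 8.617e-5 * 201 = 0.01732017 eV
Step 2: Exponent = -Eg/(2kT) = -1.72/(2*0.01732017) = -49.65309
Step 3: T^(3/2) = 201^1.5 = 2849.67
Step 4: ni = 5e15 * 2849.67 * exp(-49.65309) = 3.89e-03 cm^-3

3.89e-03


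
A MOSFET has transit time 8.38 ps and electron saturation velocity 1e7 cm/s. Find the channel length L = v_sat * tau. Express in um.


Step 1: tau in seconds = 8.38 ps * 1e-12 = 8.3800e-12 s
Step 2: L = v_sat * tau = 1e7 * 8.3800e-12 = 8.3800e-05 cm
Step 3: L in um = 8.3800e-05 * 1e4 = 0.838 um

0.838


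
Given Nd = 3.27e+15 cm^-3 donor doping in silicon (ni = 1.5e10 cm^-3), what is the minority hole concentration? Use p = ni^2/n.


Step 1: Since Nd >> ni, n ≈ Nd = 3.27e+15 cm^-3
Step 2: p = ni^2 / n = (1.5e10)^2 / 3.27e+15
Step 3: p = 2.25e20 / 3.27e+15 = 6.88e+04 cm^-3

6.88e+04


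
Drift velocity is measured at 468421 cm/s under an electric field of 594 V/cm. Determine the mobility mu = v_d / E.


Step 1: mu = v_d / E
Step 2: mu = 468421 / 594
Step 3: mu = 788.59 cm^2/(V*s)

788.59


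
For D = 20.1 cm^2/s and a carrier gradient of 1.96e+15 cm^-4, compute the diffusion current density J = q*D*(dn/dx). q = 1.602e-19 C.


Step 1: J = q * D * (dn/dx)
Step 2: J = 1.602e-19 * 20.1 * 1.96e+15
Step 3: J = 6.31e-03 A/cm^2

6.31e-03


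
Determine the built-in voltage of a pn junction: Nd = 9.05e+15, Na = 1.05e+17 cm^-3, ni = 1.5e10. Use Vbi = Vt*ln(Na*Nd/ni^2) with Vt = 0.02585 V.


Step 1: Compute Na*Nd/ni^2 = 1.05e+17 * 9.05e+15 / (1.5e10)^2 = 4.2233e+12
Step 2: ln(4.2233e+12) = 29.0716
Step 3: Vbi = 0.02585 * 29.0716 = 0.752 V

0.752


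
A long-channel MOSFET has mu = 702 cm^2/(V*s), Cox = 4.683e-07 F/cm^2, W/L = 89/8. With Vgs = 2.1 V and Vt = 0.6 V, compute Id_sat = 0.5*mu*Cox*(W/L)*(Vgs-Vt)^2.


Step 1: Overdrive voltage Vov = Vgs - Vt = 2.1 - 0.6 = 1.5 V
Step 2: W/L = 89/8 = 11.125
Step 3: Id = 0.5 * 702 * 4.683e-07 * 11.125 * 1.5^2
Step 4: Id = 4.11e-03 A

4.11e-03


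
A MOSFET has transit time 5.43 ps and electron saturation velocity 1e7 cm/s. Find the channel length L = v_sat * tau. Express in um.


Step 1: tau in seconds = 5.43 ps * 1e-12 = 5.4300e-12 s
Step 2: L = v_sat * tau = 1e7 * 5.4300e-12 = 5.4300e-05 cm
Step 3: L in um = 5.4300e-05 * 1e4 = 0.543 um

0.543


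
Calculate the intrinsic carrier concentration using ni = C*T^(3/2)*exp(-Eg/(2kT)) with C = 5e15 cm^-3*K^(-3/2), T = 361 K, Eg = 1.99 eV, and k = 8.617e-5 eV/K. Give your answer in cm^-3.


Step 1: Compute kT = 8.617e-5 * 361 = 0.03110737 eV
Step 2: Exponent = -Eg/(2kT) = -1.99/(2*0.03110737) = -31.98599
Step 3: T^(3/2) = 361^1.5 = 6859.00
Step 4: ni = 5e15 * 6859.00 * exp(-31.98599) = 4.40e+05 cm^-3

4.40e+05


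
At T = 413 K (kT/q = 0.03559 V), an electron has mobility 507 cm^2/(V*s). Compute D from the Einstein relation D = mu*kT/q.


Step 1: D = mu * (kT/q)
Step 2: D = 507 * 0.03559
Step 3: D = 18.04 cm^2/s

18.04


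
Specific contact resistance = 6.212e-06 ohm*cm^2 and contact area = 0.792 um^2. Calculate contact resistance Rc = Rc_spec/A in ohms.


Step 1: Convert area to cm^2: 0.792 um^2 = 7.9200e-09 cm^2
Step 2: Rc = Rc_spec / A = 6.212e-06 / 7.9200e-09
Step 3: Rc = 7.84e+02 ohms

7.84e+02


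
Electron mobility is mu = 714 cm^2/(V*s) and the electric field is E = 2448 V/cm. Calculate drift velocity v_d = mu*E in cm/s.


Step 1: v_d = mu * E
Step 2: v_d = 714 * 2448 = 1747872
Step 3: v_d = 1.75e+06 cm/s

1.75e+06


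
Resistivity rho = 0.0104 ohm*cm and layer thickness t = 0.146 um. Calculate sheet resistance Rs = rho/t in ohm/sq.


Step 1: Convert thickness to cm: t = 0.146 um = 1.4600e-05 cm
Step 2: Rs = rho / t = 0.0104 / 1.4600e-05
Step 3: Rs = 712.3 ohm/sq

712.3


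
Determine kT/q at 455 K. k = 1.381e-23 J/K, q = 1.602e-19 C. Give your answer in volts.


Step 1: kT = 1.381e-23 * 455 = 6.28355e-21 J
Step 2: Vt = kT/q = 6.28355e-21 / 1.602e-19
Step 3: Vt = 0.03922 V

0.03922


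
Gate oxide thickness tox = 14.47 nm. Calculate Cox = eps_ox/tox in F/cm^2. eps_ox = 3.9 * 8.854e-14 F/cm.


Step 1: eps_ox = 3.9 * 8.854e-14 = 3.45306e-13 F/cm
Step 2: tox in cm = 14.47 nm * 1e-7 = 1.4470e-06 cm
Step 3: Cox = 3.45306e-13 / 1.4470e-06 = 2.39e-07 F/cm^2

2.39e-07


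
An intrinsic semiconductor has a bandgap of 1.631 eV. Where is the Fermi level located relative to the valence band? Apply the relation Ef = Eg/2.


Step 1: For an intrinsic semiconductor, the Fermi level sits at midgap.
Step 2: Ef = Eg / 2 = 1.631 / 2 = 0.8155 eV

0.8155


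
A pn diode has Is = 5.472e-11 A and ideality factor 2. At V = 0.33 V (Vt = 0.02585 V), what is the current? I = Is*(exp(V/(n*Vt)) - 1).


Step 1: V/(n*Vt) = 0.33/(2*0.02585) = 6.3830
Step 2: exp(6.3830) = 5.9170e+02
Step 3: I = 5.472e-11 * (5.9170e+02 - 1) = 3.23e-08 A

3.23e-08


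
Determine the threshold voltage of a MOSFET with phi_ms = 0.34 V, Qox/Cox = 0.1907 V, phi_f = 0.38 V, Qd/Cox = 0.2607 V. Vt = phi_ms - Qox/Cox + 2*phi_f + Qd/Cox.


Step 1: Vt = phi_ms - Qox/Cox + 2*phi_f + Qd/Cox
Step 2: Vt = 0.34 - 0.1907 + 2*0.38 + 0.2607
Step 3: Vt = 0.34 - 0.1907 + 0.76 + 0.2607
Step 4: Vt = 1.17 V

1.17


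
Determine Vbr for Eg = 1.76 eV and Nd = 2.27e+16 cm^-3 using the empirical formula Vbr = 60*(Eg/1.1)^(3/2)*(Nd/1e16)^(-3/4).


Step 1: Eg/1.1 = 1.76/1.1 = 1.600000
Step 2: (Eg/1.1)^1.5 = 1.600000^1.5 = 2.023858
Step 3: (Nd/1e16)^(-0.75) = (2.27)^(-0.75) = 0.540730
Step 4: Vbr = 60 * 2.023858 * 0.540730 = 65.7 V

65.7


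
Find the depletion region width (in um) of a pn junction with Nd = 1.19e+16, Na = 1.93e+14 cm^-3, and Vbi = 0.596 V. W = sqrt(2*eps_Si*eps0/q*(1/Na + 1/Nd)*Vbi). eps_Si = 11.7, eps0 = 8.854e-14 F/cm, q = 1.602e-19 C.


Step 1: 1/Na + 1/Nd = 1/1.93e+14 + 1/1.19e+16 = 5.26538e-15
Step 2: 2*eps*eps0/q = 2*11.7*8.854e-14/1.602e-19 = 1.293281e+07
Step 3: W^2 = 1.293281e+07 * 5.26538e-15 * 0.596 = 4.05853e-08
Step 4: W = sqrt(4.05853e-08) = 2.015e-04 cm = 2.015 um

2.015


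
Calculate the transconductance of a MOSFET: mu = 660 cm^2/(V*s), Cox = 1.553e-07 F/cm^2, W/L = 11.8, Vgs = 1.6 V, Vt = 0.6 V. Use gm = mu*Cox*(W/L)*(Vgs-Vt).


Step 1: Vov = Vgs - Vt = 1.6 - 0.6 = 1.0 V
Step 2: gm = mu * Cox * (W/L) * Vov
Step 3: gm = 660 * 1.553e-07 * 11.8 * 1.0 = 1.21e-03 S

1.21e-03


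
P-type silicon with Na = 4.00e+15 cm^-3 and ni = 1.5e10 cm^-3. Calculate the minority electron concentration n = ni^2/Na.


Step 1: Majority hole concentration p ≈ Na = 4.00e+15 cm^-3
Step 2: n = ni^2 / Na = (1.5e10)^2 / 4.00e+15
Step 3: n = 5.63e+04 cm^-3

5.63e+04


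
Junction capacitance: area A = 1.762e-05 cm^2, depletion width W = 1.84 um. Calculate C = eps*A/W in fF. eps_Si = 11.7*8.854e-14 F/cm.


Step 1: eps_Si = 11.7 * 8.854e-14 = 1.035918e-12 F/cm
Step 2: W in cm = 1.84 * 1e-4 = 1.84e-04 cm
Step 3: C = 1.035918e-12 * 1.762e-05 / 1.84e-04 = 9.920041e-14 F
Step 4: C = 99.2 fF

99.2


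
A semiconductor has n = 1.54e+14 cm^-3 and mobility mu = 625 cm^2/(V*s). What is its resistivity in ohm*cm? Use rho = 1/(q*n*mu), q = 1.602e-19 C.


Step 1: sigma = q * n * mu = 1.602e-19 * 1.54e+14 * 625 = 1.54193e-02 S/cm
Step 2: rho = 1 / sigma = 1 / 1.54193e-02 = 64.85 ohm*cm

64.85


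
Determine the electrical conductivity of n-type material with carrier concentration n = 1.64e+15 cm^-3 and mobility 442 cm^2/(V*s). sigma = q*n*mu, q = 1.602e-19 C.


Step 1: sigma = q * n * mu
Step 2: sigma = 1.602e-19 * 1.64e+15 * 442
Step 3: sigma = 1.161e-01 S/cm

1.161e-01


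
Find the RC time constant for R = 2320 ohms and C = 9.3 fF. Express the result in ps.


Step 1: tau = R * C
Step 2: tau = 2320 * 9.3 fF = 2320 * 9.3e-15 F
Step 3: tau = 2.1576e-11 s = 21.576 ps

21.576


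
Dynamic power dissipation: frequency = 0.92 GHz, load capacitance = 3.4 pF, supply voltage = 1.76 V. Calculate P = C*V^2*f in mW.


Step 1: V^2 = 1.76^2 = 3.0976 V^2
Step 2: P = C*V^2*f = 3.4e-12 F * 3.0976 * 0.92e9 Hz
Step 3: P = 9.6892928e-03 W
Step 4: P = 9.689 mW

9.689


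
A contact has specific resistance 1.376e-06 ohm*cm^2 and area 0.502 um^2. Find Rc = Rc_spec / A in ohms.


Step 1: Convert area to cm^2: 0.502 um^2 = 5.0200e-09 cm^2
Step 2: Rc = Rc_spec / A = 1.376e-06 / 5.0200e-09
Step 3: Rc = 2.74e+02 ohms

2.74e+02


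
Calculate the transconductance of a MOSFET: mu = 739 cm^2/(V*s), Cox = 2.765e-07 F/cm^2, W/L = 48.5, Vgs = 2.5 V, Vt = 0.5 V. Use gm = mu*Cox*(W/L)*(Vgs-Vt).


Step 1: Vov = Vgs - Vt = 2.5 - 0.5 = 2.0 V
Step 2: gm = mu * Cox * (W/L) * Vov
Step 3: gm = 739 * 2.765e-07 * 48.5 * 2.0 = 1.98e-02 S

1.98e-02


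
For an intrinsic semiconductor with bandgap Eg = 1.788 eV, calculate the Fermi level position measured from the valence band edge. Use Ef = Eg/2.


Step 1: For an intrinsic semiconductor, the Fermi level sits at midgap.
Step 2: Ef = Eg / 2 = 1.788 / 2 = 0.894 eV

0.894


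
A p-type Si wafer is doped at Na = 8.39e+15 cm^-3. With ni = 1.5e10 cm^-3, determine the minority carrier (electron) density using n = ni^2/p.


Step 1: Majority hole concentration p ≈ Na = 8.39e+15 cm^-3
Step 2: n = ni^2 / Na = (1.5e10)^2 / 8.39e+15
Step 3: n = 2.68e+04 cm^-3

2.68e+04


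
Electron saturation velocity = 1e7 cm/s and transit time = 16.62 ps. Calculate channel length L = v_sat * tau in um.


Step 1: tau in seconds = 16.62 ps * 1e-12 = 1.6620e-11 s
Step 2: L = v_sat * tau = 1e7 * 1.6620e-11 = 1.6620e-04 cm
Step 3: L in um = 1.6620e-04 * 1e4 = 1.662 um

1.662


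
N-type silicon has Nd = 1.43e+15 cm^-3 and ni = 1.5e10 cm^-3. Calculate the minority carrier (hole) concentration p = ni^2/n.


Step 1: Since Nd >> ni, n ≈ Nd = 1.43e+15 cm^-3
Step 2: p = ni^2 / n = (1.5e10)^2 / 1.43e+15
Step 3: p = 2.25e20 / 1.43e+15 = 1.57e+05 cm^-3

1.57e+05


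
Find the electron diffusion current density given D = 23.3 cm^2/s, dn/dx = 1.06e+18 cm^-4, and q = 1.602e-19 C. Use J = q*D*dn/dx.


Step 1: J = q * D * (dn/dx)
Step 2: J = 1.602e-19 * 23.3 * 1.06e+18
Step 3: J = 3.96e+00 A/cm^2

3.96e+00


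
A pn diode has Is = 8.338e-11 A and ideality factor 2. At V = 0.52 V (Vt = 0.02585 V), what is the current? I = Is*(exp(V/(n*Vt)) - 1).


Step 1: V/(n*Vt) = 0.52/(2*0.02585) = 10.0580
Step 2: exp(10.0580) = 2.3342e+04
Step 3: I = 8.338e-11 * (2.3342e+04 - 1) = 1.95e-06 A

1.95e-06


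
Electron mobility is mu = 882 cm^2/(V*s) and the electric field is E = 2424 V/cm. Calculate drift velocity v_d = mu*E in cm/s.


Step 1: v_d = mu * E
Step 2: v_d = 882 * 2424 = 2137968
Step 3: v_d = 2.14e+06 cm/s

2.14e+06


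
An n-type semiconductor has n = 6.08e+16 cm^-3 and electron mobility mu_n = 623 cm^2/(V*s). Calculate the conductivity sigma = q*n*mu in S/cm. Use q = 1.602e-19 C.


Step 1: sigma = q * n * mu
Step 2: sigma = 1.602e-19 * 6.08e+16 * 623
Step 3: sigma = 6.068e+00 S/cm

6.068e+00


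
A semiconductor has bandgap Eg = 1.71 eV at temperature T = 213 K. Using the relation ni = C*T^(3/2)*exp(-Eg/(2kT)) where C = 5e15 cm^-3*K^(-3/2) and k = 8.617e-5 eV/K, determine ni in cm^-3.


Step 1: Compute kT = 8.617e-5 * 213 = 0.01835421 eV
Step 2: Exponent = -Eg/(2kT) = -1.71/(2*0.01835421) = -46.58332
Step 3: T^(3/2) = 213^1.5 = 3108.63
Step 4: ni = 5e15 * 3108.63 * exp(-46.58332) = 9.13e-02 cm^-3

9.13e-02


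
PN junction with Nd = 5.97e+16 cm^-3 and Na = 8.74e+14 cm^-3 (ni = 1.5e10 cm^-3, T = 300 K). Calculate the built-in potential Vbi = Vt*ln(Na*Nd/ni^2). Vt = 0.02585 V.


Step 1: Compute Na*Nd/ni^2 = 8.74e+14 * 5.97e+16 / (1.5e10)^2 = 2.3190e+11
Step 2: ln(2.3190e+11) = 26.1696
Step 3: Vbi = 0.02585 * 26.1696 = 0.676 V

0.676


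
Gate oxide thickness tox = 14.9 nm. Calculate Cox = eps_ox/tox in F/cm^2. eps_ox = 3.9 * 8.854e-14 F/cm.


Step 1: eps_ox = 3.9 * 8.854e-14 = 3.45306e-13 F/cm
Step 2: tox in cm = 14.9 nm * 1e-7 = 1.4900e-06 cm
Step 3: Cox = 3.45306e-13 / 1.4900e-06 = 2.32e-07 F/cm^2

2.32e-07


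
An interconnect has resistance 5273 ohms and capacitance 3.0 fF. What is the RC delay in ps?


Step 1: tau = R * C
Step 2: tau = 5273 * 3.0 fF = 5273 * 3.0e-15 F
Step 3: tau = 1.5819e-11 s = 15.819 ps

15.819


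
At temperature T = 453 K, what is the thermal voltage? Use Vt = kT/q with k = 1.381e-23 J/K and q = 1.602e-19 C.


Step 1: kT = 1.381e-23 * 453 = 6.25593e-21 J
Step 2: Vt = kT/q = 6.25593e-21 / 1.602e-19
Step 3: Vt = 0.03905 V

0.03905


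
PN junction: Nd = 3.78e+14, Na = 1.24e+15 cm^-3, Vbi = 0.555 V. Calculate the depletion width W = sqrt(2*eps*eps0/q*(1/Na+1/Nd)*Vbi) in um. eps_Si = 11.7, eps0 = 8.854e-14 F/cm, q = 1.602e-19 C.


Step 1: 1/Na + 1/Nd = 1/1.24e+15 + 1/3.78e+14 = 3.45195e-15
Step 2: 2*eps*eps0/q = 2*11.7*8.854e-14/1.602e-19 = 1.293281e+07
Step 3: W^2 = 1.293281e+07 * 3.45195e-15 * 0.555 = 2.47771e-08
Step 4: W = sqrt(2.47771e-08) = 1.574e-04 cm = 1.574 um

1.574


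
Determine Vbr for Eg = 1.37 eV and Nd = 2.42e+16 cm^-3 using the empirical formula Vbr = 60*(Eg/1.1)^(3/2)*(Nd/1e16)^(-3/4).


Step 1: Eg/1.1 = 1.37/1.1 = 1.245455
Step 2: (Eg/1.1)^1.5 = 1.245455^1.5 = 1.389927
Step 3: (Nd/1e16)^(-0.75) = (2.42)^(-0.75) = 0.515393
Step 4: Vbr = 60 * 1.389927 * 0.515393 = 43.0 V

43.0


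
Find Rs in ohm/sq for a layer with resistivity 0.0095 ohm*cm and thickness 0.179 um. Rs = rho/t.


Step 1: Convert thickness to cm: t = 0.179 um = 1.7900e-05 cm
Step 2: Rs = rho / t = 0.0095 / 1.7900e-05
Step 3: Rs = 530.7 ohm/sq

530.7


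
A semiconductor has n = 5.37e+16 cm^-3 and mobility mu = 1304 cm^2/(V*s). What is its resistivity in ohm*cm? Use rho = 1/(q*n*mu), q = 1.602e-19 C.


Step 1: sigma = q * n * mu = 1.602e-19 * 5.37e+16 * 1304 = 1.12180e+01 S/cm
Step 2: rho = 1 / sigma = 1 / 1.12180e+01 = 0.08914 ohm*cm

0.08914


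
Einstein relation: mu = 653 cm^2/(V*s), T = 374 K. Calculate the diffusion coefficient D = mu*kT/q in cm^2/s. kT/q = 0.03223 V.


Step 1: D = mu * (kT/q)
Step 2: D = 653 * 0.03223
Step 3: D = 21.05 cm^2/s

21.05


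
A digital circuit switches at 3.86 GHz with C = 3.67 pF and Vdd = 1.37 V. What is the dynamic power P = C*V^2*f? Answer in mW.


Step 1: V^2 = 1.37^2 = 1.8769 V^2
Step 2: P = C*V^2*f = 3.67e-12 F * 1.8769 * 3.86e9 Hz
Step 3: P = 2.658854078e-02 W
Step 4: P = 26.589 mW

26.589


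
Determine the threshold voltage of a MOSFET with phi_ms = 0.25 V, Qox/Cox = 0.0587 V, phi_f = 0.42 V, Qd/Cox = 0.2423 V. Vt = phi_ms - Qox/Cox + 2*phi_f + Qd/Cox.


Step 1: Vt = phi_ms - Qox/Cox + 2*phi_f + Qd/Cox
Step 2: Vt = 0.25 - 0.0587 + 2*0.42 + 0.2423
Step 3: Vt = 0.25 - 0.0587 + 0.84 + 0.2423
Step 4: Vt = 1.2736 V

1.2736


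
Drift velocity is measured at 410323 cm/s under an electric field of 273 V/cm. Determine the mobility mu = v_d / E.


Step 1: mu = v_d / E
Step 2: mu = 410323 / 273
Step 3: mu = 1503.01 cm^2/(V*s)

1503.01


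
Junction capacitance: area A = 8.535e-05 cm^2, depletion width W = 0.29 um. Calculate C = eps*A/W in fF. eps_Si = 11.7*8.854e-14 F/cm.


Step 1: eps_Si = 11.7 * 8.854e-14 = 1.035918e-12 F/cm
Step 2: W in cm = 0.29 * 1e-4 = 2.90e-05 cm
Step 3: C = 1.035918e-12 * 8.535e-05 / 2.90e-05 = 3.048814e-12 F
Step 4: C = 3048.81 fF

3048.81


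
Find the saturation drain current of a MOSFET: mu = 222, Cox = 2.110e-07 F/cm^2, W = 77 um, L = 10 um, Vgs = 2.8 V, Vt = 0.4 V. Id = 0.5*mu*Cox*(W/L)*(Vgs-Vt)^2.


Step 1: Overdrive voltage Vov = Vgs - Vt = 2.8 - 0.4 = 2.4 V
Step 2: W/L = 77/10 = 7.7
Step 3: Id = 0.5 * 222 * 2.110e-07 * 7.7 * 2.4^2
Step 4: Id = 1.04e-03 A

1.04e-03


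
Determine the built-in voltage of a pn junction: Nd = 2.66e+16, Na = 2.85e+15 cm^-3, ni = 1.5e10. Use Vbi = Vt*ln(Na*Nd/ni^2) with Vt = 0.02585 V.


Step 1: Compute Na*Nd/ni^2 = 2.85e+15 * 2.66e+16 / (1.5e10)^2 = 3.3693e+11
Step 2: ln(3.3693e+11) = 26.5431
Step 3: Vbi = 0.02585 * 26.5431 = 0.686 V

0.686


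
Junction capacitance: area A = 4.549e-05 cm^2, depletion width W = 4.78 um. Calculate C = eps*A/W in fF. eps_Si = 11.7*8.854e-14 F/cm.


Step 1: eps_Si = 11.7 * 8.854e-14 = 1.035918e-12 F/cm
Step 2: W in cm = 4.78 * 1e-4 = 4.78e-04 cm
Step 3: C = 1.035918e-12 * 4.549e-05 / 4.78e-04 = 9.858559e-14 F
Step 4: C = 98.59 fF

98.59


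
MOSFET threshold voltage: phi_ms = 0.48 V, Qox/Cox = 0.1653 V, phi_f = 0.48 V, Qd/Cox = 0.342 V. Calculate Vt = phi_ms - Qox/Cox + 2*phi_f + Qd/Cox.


Step 1: Vt = phi_ms - Qox/Cox + 2*phi_f + Qd/Cox
Step 2: Vt = 0.48 - 0.1653 + 2*0.48 + 0.342
Step 3: Vt = 0.48 - 0.1653 + 0.96 + 0.342
Step 4: Vt = 1.6167 V

1.6167


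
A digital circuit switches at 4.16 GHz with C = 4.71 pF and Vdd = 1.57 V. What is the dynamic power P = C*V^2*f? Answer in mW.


Step 1: V^2 = 1.57^2 = 2.4649 V^2
Step 2: P = C*V^2*f = 4.71e-12 F * 2.4649 * 4.16e9 Hz
Step 3: P = 4.829626464e-02 W
Step 4: P = 48.296 mW

48.296


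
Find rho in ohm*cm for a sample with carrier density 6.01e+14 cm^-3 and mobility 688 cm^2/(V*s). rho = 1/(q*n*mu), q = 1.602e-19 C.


Step 1: sigma = q * n * mu = 1.602e-19 * 6.01e+14 * 688 = 6.62408e-02 S/cm
Step 2: rho = 1 / sigma = 1 / 6.62408e-02 = 15.1 ohm*cm

15.1


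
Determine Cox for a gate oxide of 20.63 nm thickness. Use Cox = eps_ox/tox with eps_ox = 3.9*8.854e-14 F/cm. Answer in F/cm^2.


Step 1: eps_ox = 3.9 * 8.854e-14 = 3.45306e-13 F/cm
Step 2: tox in cm = 20.63 nm * 1e-7 = 2.0630e-06 cm
Step 3: Cox = 3.45306e-13 / 2.0630e-06 = 1.67e-07 F/cm^2

1.67e-07


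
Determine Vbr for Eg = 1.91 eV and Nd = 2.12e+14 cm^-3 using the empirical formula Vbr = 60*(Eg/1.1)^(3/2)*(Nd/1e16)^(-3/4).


Step 1: Eg/1.1 = 1.91/1.1 = 1.736364
Step 2: (Eg/1.1)^1.5 = 1.736364^1.5 = 2.288027
Step 3: (Nd/1e16)^(-0.75) = (0.0212)^(-0.75) = 17.998989
Step 4: Vbr = 60 * 2.288027 * 17.998989 = 2470.9 V

2470.9


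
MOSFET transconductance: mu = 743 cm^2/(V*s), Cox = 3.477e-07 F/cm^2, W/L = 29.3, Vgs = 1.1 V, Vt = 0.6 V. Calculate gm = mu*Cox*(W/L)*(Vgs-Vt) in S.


Step 1: Vov = Vgs - Vt = 1.1 - 0.6 = 0.5 V
Step 2: gm = mu * Cox * (W/L) * Vov
Step 3: gm = 743 * 3.477e-07 * 29.3 * 0.5 = 3.78e-03 S

3.78e-03


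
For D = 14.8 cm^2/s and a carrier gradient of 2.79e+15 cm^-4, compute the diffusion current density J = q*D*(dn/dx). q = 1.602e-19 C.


Step 1: J = q * D * (dn/dx)
Step 2: J = 1.602e-19 * 14.8 * 2.79e+15
Step 3: J = 6.61e-03 A/cm^2

6.61e-03


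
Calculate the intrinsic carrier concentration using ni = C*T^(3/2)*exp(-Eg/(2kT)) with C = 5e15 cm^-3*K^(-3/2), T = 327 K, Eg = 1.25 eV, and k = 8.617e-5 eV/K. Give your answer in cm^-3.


Step 1: Compute kT = 8.617e-5 * 327 = 0.02817759 eV
Step 2: Exponent = -Eg/(2kT) = -1.25/(2*0.02817759) = -22.18075
Step 3: T^(3/2) = 327^1.5 = 5913.19
Step 4: ni = 5e15 * 5913.19 * exp(-22.18075) = 6.88e+09 cm^-3

6.88e+09


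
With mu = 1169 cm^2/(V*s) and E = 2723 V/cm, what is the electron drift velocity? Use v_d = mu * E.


Step 1: v_d = mu * E
Step 2: v_d = 1169 * 2723 = 3183187
Step 3: v_d = 3.18e+06 cm/s

3.18e+06


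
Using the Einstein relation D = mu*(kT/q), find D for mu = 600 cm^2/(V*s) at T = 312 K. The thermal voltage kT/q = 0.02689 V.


Step 1: D = mu * (kT/q)
Step 2: D = 600 * 0.02689
Step 3: D = 16.13 cm^2/s

16.13


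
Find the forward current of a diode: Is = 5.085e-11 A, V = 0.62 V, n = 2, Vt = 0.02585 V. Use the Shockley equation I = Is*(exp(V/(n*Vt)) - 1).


Step 1: V/(n*Vt) = 0.62/(2*0.02585) = 11.9923
Step 2: exp(11.9923) = 1.6151e+05
Step 3: I = 5.085e-11 * (1.6151e+05 - 1) = 8.21e-06 A

8.21e-06


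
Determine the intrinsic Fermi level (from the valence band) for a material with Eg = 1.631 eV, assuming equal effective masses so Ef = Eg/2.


Step 1: For an intrinsic semiconductor, the Fermi level sits at midgap.
Step 2: Ef = Eg / 2 = 1.631 / 2 = 0.8155 eV

0.8155


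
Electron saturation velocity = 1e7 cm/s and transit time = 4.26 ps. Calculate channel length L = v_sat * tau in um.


Step 1: tau in seconds = 4.26 ps * 1e-12 = 4.2600e-12 s
Step 2: L = v_sat * tau = 1e7 * 4.2600e-12 = 4.2600e-05 cm
Step 3: L in um = 4.2600e-05 * 1e4 = 0.426 um

0.426


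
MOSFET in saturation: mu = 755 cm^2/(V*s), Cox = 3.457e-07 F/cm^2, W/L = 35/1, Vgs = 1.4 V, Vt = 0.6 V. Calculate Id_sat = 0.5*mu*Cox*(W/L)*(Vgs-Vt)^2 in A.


Step 1: Overdrive voltage Vov = Vgs - Vt = 1.4 - 0.6 = 0.8 V
Step 2: W/L = 35/1 = 35
Step 3: Id = 0.5 * 755 * 3.457e-07 * 35 * 0.8^2
Step 4: Id = 2.92e-03 A

2.92e-03


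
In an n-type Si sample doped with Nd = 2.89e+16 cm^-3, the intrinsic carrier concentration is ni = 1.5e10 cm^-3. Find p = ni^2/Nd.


Step 1: Since Nd >> ni, n ≈ Nd = 2.89e+16 cm^-3
Step 2: p = ni^2 / n = (1.5e10)^2 / 2.89e+16
Step 3: p = 2.25e20 / 2.89e+16 = 7.79e+03 cm^-3

7.79e+03


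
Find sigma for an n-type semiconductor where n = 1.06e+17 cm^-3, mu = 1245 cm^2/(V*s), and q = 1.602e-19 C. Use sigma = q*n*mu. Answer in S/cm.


Step 1: sigma = q * n * mu
Step 2: sigma = 1.602e-19 * 1.06e+17 * 1245
Step 3: sigma = 2.114e+01 S/cm

2.114e+01


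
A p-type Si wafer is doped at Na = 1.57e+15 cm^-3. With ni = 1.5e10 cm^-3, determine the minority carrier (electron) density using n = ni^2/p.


Step 1: Majority hole concentration p ≈ Na = 1.57e+15 cm^-3
Step 2: n = ni^2 / Na = (1.5e10)^2 / 1.57e+15
Step 3: n = 1.43e+05 cm^-3

1.43e+05


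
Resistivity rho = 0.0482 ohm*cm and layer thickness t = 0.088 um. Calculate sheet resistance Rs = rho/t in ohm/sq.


Step 1: Convert thickness to cm: t = 0.088 um = 8.8000e-06 cm
Step 2: Rs = rho / t = 0.0482 / 8.8000e-06
Step 3: Rs = 5477.3 ohm/sq

5477.3


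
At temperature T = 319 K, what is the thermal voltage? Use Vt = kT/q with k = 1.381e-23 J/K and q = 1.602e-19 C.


Step 1: kT = 1.381e-23 * 319 = 4.40539e-21 J
Step 2: Vt = kT/q = 4.40539e-21 / 1.602e-19
Step 3: Vt = 0.0275 V

0.0275


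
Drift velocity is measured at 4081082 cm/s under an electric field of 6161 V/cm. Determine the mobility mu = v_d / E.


Step 1: mu = v_d / E
Step 2: mu = 4081082 / 6161
Step 3: mu = 662.41 cm^2/(V*s)

662.41


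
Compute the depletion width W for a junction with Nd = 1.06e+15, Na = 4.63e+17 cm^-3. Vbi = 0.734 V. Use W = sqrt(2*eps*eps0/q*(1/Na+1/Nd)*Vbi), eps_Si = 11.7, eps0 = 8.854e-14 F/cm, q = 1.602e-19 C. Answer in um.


Step 1: 1/Na + 1/Nd = 1/4.63e+17 + 1/1.06e+15 = 9.45556e-16
Step 2: 2*eps*eps0/q = 2*11.7*8.854e-14/1.602e-19 = 1.293281e+07
Step 3: W^2 = 1.293281e+07 * 9.45556e-16 * 0.734 = 8.97586e-09
Step 4: W = sqrt(8.97586e-09) = 9.474e-05 cm = 0.9474 um

0.9474


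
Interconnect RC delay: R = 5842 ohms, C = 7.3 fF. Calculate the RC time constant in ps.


Step 1: tau = R * C
Step 2: tau = 5842 * 7.3 fF = 5842 * 7.3e-15 F
Step 3: tau = 4.26466e-11 s = 42.6466 ps

42.6466


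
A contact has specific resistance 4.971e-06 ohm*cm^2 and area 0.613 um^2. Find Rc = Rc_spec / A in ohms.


Step 1: Convert area to cm^2: 0.613 um^2 = 6.1300e-09 cm^2
Step 2: Rc = Rc_spec / A = 4.971e-06 / 6.1300e-09
Step 3: Rc = 8.11e+02 ohms

8.11e+02


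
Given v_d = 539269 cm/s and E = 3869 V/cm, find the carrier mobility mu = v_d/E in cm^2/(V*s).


Step 1: mu = v_d / E
Step 2: mu = 539269 / 3869
Step 3: mu = 139.38 cm^2/(V*s)

139.38


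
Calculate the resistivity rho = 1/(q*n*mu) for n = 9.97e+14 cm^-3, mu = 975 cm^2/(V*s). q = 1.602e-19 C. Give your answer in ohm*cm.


Step 1: sigma = q * n * mu = 1.602e-19 * 9.97e+14 * 975 = 1.55726e-01 S/cm
Step 2: rho = 1 / sigma = 1 / 1.55726e-01 = 6.422 ohm*cm

6.422


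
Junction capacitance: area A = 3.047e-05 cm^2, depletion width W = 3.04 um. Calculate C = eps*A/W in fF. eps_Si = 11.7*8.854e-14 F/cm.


Step 1: eps_Si = 11.7 * 8.854e-14 = 1.035918e-12 F/cm
Step 2: W in cm = 3.04 * 1e-4 = 3.04e-04 cm
Step 3: C = 1.035918e-12 * 3.047e-05 / 3.04e-04 = 1.038303e-13 F
Step 4: C = 103.83 fF

103.83


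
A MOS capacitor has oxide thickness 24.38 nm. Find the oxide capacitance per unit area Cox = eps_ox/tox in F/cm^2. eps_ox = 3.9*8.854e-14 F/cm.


Step 1: eps_ox = 3.9 * 8.854e-14 = 3.45306e-13 F/cm
Step 2: tox in cm = 24.38 nm * 1e-7 = 2.4380e-06 cm
Step 3: Cox = 3.45306e-13 / 2.4380e-06 = 1.42e-07 F/cm^2

1.42e-07


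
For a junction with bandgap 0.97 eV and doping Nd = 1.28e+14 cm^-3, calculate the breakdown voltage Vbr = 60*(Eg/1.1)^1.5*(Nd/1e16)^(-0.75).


Step 1: Eg/1.1 = 0.97/1.1 = 0.881818
Step 2: (Eg/1.1)^1.5 = 0.881818^1.5 = 0.828073
Step 3: (Nd/1e16)^(-0.75) = (0.0128)^(-0.75) = 26.278013
Step 4: Vbr = 60 * 0.828073 * 26.278013 = 1305.6 V

1305.6


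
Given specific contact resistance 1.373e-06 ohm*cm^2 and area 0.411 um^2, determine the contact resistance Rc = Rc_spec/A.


Step 1: Convert area to cm^2: 0.411 um^2 = 4.1100e-09 cm^2
Step 2: Rc = Rc_spec / A = 1.373e-06 / 4.1100e-09
Step 3: Rc = 3.34e+02 ohms

3.34e+02


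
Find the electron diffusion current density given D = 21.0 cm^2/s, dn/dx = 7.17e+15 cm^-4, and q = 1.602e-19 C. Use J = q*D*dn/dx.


Step 1: J = q * D * (dn/dx)
Step 2: J = 1.602e-19 * 21.0 * 7.17e+15
Step 3: J = 2.41e-02 A/cm^2

2.41e-02


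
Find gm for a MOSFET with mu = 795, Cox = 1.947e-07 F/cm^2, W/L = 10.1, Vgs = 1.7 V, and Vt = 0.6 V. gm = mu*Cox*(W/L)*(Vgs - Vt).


Step 1: Vov = Vgs - Vt = 1.7 - 0.6 = 1.1 V
Step 2: gm = mu * Cox * (W/L) * Vov
Step 3: gm = 795 * 1.947e-07 * 10.1 * 1.1 = 1.72e-03 S

1.72e-03


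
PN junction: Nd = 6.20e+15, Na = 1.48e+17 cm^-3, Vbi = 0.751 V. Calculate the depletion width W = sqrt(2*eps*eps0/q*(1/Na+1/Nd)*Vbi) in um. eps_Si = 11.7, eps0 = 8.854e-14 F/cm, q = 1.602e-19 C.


Step 1: 1/Na + 1/Nd = 1/1.48e+17 + 1/6.20e+15 = 1.68047e-16
Step 2: 2*eps*eps0/q = 2*11.7*8.854e-14/1.602e-19 = 1.293281e+07
Step 3: W^2 = 1.293281e+07 * 1.68047e-16 * 0.751 = 1.63216e-09
Step 4: W = sqrt(1.63216e-09) = 4.040e-05 cm = 0.404 um

0.404


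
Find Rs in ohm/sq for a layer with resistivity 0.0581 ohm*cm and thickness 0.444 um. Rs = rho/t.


Step 1: Convert thickness to cm: t = 0.444 um = 4.4400e-05 cm
Step 2: Rs = rho / t = 0.0581 / 4.4400e-05
Step 3: Rs = 1308.6 ohm/sq

1308.6


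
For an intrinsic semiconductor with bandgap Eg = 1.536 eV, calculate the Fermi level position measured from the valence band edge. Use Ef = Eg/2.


Step 1: For an intrinsic semiconductor, the Fermi level sits at midgap.
Step 2: Ef = Eg / 2 = 1.536 / 2 = 0.768 eV

0.768


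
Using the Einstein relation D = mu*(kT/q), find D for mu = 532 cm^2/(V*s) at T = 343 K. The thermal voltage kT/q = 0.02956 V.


Step 1: D = mu * (kT/q)
Step 2: D = 532 * 0.02956
Step 3: D = 15.73 cm^2/s

15.73


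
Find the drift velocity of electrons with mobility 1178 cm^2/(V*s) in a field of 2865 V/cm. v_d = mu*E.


Step 1: v_d = mu * E
Step 2: v_d = 1178 * 2865 = 3374970
Step 3: v_d = 3.37e+06 cm/s

3.37e+06


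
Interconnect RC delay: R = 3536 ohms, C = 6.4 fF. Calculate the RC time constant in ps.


Step 1: tau = R * C
Step 2: tau = 3536 * 6.4 fF = 3536 * 6.4e-15 F
Step 3: tau = 2.26304e-11 s = 22.6304 ps

22.6304


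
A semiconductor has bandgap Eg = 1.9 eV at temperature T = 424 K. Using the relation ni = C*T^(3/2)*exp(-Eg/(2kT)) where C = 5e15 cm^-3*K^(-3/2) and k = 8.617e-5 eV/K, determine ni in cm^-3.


Step 1: Compute kT = 8.617e-5 * 424 = 0.03653608 eV
Step 2: Exponent = -Eg/(2kT) = -1.9/(2*0.03653608) = -26.00169
Step 3: T^(3/2) = 424^1.5 = 8730.69
Step 4: ni = 5e15 * 8730.69 * exp(-26.00169) = 2.23e+08 cm^-3

2.23e+08


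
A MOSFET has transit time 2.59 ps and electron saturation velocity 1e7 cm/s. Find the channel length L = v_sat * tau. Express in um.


Step 1: tau in seconds = 2.59 ps * 1e-12 = 2.5900e-12 s
Step 2: L = v_sat * tau = 1e7 * 2.5900e-12 = 2.5900e-05 cm
Step 3: L in um = 2.5900e-05 * 1e4 = 0.259 um

0.259


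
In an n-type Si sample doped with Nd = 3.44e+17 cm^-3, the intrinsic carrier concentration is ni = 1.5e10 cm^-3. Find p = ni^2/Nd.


Step 1: Since Nd >> ni, n ≈ Nd = 3.44e+17 cm^-3
Step 2: p = ni^2 / n = (1.5e10)^2 / 3.44e+17
Step 3: p = 2.25e20 / 3.44e+17 = 6.54e+02 cm^-3

6.54e+02


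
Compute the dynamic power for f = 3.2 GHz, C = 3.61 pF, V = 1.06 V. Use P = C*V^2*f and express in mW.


Step 1: V^2 = 1.06^2 = 1.1236 V^2
Step 2: P = C*V^2*f = 3.61e-12 F * 1.1236 * 3.2e9 Hz
Step 3: P = 1.29798272e-02 W
Step 4: P = 12.98 mW

12.98


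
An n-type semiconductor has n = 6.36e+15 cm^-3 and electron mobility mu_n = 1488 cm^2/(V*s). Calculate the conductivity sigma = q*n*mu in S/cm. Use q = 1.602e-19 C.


Step 1: sigma = q * n * mu
Step 2: sigma = 1.602e-19 * 6.36e+15 * 1488
Step 3: sigma = 1.516e+00 S/cm

1.516e+00


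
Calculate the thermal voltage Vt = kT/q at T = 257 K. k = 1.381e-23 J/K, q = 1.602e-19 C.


Step 1: kT = 1.381e-23 * 257 = 3.54917e-21 J
Step 2: Vt = kT/q = 3.54917e-21 / 1.602e-19
Step 3: Vt = 0.02215 V

0.02215


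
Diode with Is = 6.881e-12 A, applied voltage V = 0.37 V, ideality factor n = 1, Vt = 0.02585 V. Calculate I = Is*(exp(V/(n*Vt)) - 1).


Step 1: V/(n*Vt) = 0.37/(1*0.02585) = 14.3133
Step 2: exp(14.3133) = 1.6451e+06
Step 3: I = 6.881e-12 * (1.6451e+06 - 1) = 1.13e-05 A

1.13e-05


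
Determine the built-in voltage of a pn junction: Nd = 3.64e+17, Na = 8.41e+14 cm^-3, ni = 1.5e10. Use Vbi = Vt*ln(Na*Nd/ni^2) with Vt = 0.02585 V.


Step 1: Compute Na*Nd/ni^2 = 8.41e+14 * 3.64e+17 / (1.5e10)^2 = 1.3606e+12
Step 2: ln(1.3606e+12) = 27.9389
Step 3: Vbi = 0.02585 * 27.9389 = 0.722 V

0.722


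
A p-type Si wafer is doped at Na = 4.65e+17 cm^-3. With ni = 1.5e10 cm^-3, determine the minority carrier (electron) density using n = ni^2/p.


Step 1: Majority hole concentration p ≈ Na = 4.65e+17 cm^-3
Step 2: n = ni^2 / Na = (1.5e10)^2 / 4.65e+17
Step 3: n = 4.84e+02 cm^-3

4.84e+02


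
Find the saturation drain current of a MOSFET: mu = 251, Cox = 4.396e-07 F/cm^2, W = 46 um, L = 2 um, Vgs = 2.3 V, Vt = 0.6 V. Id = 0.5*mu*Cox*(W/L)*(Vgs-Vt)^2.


Step 1: Overdrive voltage Vov = Vgs - Vt = 2.3 - 0.6 = 1.7 V
Step 2: W/L = 46/2 = 23
Step 3: Id = 0.5 * 251 * 4.396e-07 * 23 * 1.7^2
Step 4: Id = 3.67e-03 A

3.67e-03


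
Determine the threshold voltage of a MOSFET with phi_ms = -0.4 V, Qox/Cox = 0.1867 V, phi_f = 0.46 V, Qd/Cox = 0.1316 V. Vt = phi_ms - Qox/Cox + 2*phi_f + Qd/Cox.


Step 1: Vt = phi_ms - Qox/Cox + 2*phi_f + Qd/Cox
Step 2: Vt = -0.4 - 0.1867 + 2*0.46 + 0.1316
Step 3: Vt = -0.4 - 0.1867 + 0.92 + 0.1316
Step 4: Vt = 0.4649 V

0.4649
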